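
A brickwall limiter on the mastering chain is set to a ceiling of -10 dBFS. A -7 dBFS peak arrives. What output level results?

The limiter clamps the peak to its -10 dBFS ceiling.

-10 dBFS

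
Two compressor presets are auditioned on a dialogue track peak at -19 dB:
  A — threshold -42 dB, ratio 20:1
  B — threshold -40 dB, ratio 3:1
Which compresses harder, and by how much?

A, by 7.85 dB

A: overshoot 23 dB → output overshoot 1.15 dB → GR 21.85 dB.
B: overshoot 21 dB → output overshoot 7 dB → GR 14 dB.
A reduces 7.85 dB more.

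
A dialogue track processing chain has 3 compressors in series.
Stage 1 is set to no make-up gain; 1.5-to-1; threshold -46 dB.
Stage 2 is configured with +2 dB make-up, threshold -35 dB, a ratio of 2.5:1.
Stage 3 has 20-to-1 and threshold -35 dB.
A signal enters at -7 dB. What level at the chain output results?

-34.6 dB

Stage 1: 39 dB above -46 dB, reduced 1.5:1 to 26 dB above → -20 dB.
Stage 2: overshoot 15 dB → 15/2.5 = 6 dB → -29 dB; +2 dB make-up → -27 dB.
Stage 3: overshoot 8 dB → 8/20 = 0.4 dB → -34.6 dB.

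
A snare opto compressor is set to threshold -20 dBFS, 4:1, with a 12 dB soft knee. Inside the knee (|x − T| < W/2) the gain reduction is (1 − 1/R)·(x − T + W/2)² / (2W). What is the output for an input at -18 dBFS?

-20 dBFS

x − T + W/2 = -18 − (-20) + 6 = 8.
GR = (1 − 1/4) × 8² / 24 = 0.75 × 64 / 24 = 2 dB.
Output = -18 − 2 = -20 dBFS.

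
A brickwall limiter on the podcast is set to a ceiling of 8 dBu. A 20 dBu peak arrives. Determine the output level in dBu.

At ∞:1, everything above 8 dBu is held at the ceiling.

8 dBu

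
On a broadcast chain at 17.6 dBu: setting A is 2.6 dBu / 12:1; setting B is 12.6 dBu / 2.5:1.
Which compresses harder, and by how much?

A: overshoot 15 dB → output overshoot 1.25 dB → GR 13.75 dB.
B: overshoot 5 dB → output overshoot 2 dB → GR 3 dB.
A applies 10.75 dB more gain reduction.

A, by 10.75 dB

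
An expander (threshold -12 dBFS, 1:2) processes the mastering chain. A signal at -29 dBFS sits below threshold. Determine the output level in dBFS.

-46 dBFS

Below threshold, a 1:2 expander applies gain = (2−1)×(T − x) of attenuation.
(2−1) × 17 = 17 dB, so output = -29 − 17 = -46 dBFS.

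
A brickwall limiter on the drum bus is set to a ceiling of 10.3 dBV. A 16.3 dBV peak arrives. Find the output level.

The limiter clamps the peak to its 10.3 dBV ceiling.

10.3 dBV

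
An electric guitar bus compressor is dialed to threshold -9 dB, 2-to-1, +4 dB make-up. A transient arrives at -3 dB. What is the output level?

-2 dB

The input is 6 dB above the -9 dB threshold.
At 2:1 the overshoot is divided by 2, leaving 3 dB above threshold.
That puts the output at -6 dB; make-up adds 4 dB, giving -2 dB.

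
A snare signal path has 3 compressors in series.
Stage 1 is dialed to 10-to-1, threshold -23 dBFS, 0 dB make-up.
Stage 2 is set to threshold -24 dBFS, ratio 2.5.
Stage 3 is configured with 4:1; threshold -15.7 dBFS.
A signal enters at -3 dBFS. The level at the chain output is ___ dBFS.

-22.8 dBFS

Stage 1: 20 dB above -23 dBFS, reduced 10:1 to 2 dB above → -21 dBFS.
Stage 2: overshoot 3 dB → 3/2.5 = 1.2 dB → -22.8 dBFS.
Stage 3: below threshold (-22.8 ≤ -15.7); passes unchanged; output -22.8 dBFS.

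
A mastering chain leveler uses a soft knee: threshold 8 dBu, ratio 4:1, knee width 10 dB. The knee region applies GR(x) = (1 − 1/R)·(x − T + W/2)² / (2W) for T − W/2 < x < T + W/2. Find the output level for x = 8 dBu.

7.0625 dBu

x − T + W/2 = 8 − 8 + 5 = 5.
GR = (1 − 1/4) × 5² / 20 = 0.75 × 25 / 20 = 0.9375 dB.
Output = 8 − 0.9375 = 7.0625 dBu.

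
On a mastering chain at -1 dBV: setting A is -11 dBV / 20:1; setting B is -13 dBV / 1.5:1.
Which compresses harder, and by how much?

A, by 5.5 dB

A: 10 dB over, compressed to 0.5 dB over, so 9.5 dB of GR.
B: 12 dB over, compressed to 8 dB over, so 4 dB of GR.
Difference: 5.5 dB in favour of A.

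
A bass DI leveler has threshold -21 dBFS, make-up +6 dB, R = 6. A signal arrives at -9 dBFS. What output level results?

-13 dBFS

-9 dBFS sits 12 dB over threshold.
At 6:1 the overshoot is divided by 6, leaving 2 dB above threshold.
So the level is -21 + 2 = -19 dBFS; make-up adds 6 dB, giving -13 dBFS.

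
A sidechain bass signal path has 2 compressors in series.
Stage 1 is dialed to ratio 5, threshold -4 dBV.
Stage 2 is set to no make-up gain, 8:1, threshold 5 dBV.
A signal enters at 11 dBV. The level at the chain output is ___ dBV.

Stage 1: 15 dB above -4 dBV, reduced 5:1 to 3 dB above → -1 dBV.
Stage 2: -1 dBV ≤ 5 dBV, so stage 2 doesn't engage; output -1 dBV.

-1 dBV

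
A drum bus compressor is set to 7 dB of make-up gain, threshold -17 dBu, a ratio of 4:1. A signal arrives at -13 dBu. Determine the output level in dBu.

Overshoot: -13 − (-17) = 4 dB.
The 4 dB excess becomes 1 dB after 4:1 reduction.
Output = -17 + 1 = -16 dBu; make-up adds 7 dB, giving -9 dBu.

-9 dBu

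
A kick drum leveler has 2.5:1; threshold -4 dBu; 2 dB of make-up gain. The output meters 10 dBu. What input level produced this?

Stripping the +2 dB make-up gives 8 dBu at the gain stage.
The compressed level sits 8 − (-4) = 12 dB over threshold.
Before 2.5:1 compression the overshoot was 12 × 2.5 = 30 dB, so input = -4 + 30 = 26 dBu.

26 dBu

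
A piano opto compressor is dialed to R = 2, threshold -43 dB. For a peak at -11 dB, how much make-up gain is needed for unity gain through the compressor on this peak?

16 dB

Without make-up, output = threshold + overshoot/2 = -43 + 16 = -27 dB.
Gap to target: 16 dB.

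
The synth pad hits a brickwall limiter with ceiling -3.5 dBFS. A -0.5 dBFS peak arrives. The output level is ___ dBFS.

At ∞:1, everything above -3.5 dBFS is held at the ceiling.

-3.5 dBFS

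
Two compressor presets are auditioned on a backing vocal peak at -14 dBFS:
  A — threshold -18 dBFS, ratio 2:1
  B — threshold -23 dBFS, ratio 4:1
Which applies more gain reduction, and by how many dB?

A: GR = 4 − 4/2 = 2 dB.
B: GR = 9 − 9/4 = 6.75 dB.
B reduces 4.75 dB more.

B, by 4.75 dB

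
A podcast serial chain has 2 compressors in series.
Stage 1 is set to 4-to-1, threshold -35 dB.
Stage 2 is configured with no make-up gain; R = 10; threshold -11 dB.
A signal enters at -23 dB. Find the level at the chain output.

Stage 1: -23 dB is 12 dB over -35 dB; at 4:1 that becomes 3 dB over, giving -32 dB.
Stage 2: -32 dB is at or below the -11 dB threshold — no compression; output -32 dB.

-32 dB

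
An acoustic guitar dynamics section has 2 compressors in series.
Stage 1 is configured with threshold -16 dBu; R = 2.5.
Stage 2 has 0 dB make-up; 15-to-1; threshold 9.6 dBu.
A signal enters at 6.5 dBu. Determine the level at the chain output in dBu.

-7 dBu

Stage 1: 6.5 dBu is 22.5 dB over -16 dBu; at 2.5:1 that becomes 9 dB over, giving -7 dBu.
Stage 2: -7 dBu is at or below the 9.6 dBu threshold — no compression; output -7 dBu.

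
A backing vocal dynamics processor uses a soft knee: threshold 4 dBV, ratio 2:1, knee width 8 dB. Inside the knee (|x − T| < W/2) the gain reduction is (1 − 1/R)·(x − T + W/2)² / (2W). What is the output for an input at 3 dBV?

2.71875 dBV

x − T + W/2 = 3 − 4 + 4 = 3.
GR = (1 − 1/2) × 3² / 16 = 0.5 × 9 / 16 = 0.28125 dB.
Output = 3 − 0.28125 = 2.71875 dBV.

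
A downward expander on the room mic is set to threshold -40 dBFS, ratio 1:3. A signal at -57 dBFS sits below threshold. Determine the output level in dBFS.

-91 dBFS

Undershoot = (-40) − (-57) = 17 dB.
At 1:3, that expands to 51 dB under threshold.
Output = -40 − 51 = -91 dBFS.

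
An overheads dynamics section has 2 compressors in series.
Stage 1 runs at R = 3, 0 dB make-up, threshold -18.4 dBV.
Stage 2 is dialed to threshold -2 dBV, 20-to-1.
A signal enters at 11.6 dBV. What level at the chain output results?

-8.4 dBV

Stage 1: 30 dB above -18.4 dBV, reduced 3:1 to 10 dB above → -8.4 dBV.
Stage 2: -8.4 dBV is at or below the -2 dBV threshold — no compression; output -8.4 dBV.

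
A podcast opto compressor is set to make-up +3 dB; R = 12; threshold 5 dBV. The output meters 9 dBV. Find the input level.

17 dBV

Remove make-up: 9 − 3 = 6 dBV.
The compressed level sits 6 − 5 = 1 dB over threshold.
Before 12:1 compression the overshoot was 1 × 12 = 12 dB, so input = 5 + 12 = 17 dBV.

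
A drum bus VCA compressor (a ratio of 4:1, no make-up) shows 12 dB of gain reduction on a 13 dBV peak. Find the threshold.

Gain reduction = 13 − 1 = 12 dB; output overshoot = GR / (R − 1) = 12 / 3 = 4 dB.
Threshold = output − output overshoot = 1 − 4 = -3 dBV.

-3 dBV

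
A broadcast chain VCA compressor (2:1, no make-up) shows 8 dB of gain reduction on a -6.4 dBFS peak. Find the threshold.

-22.4 dBFS

Let T be the threshold. Output overshoot = (input overshoot)/R, so -14.4 − T = (-6.4 − T)/2.
2·(-14.4 − T) = -6.4 − T → 1·T = -28.8 − (-6.4) = -22.4.
T = -22.4/1 = -22.4 dBFS.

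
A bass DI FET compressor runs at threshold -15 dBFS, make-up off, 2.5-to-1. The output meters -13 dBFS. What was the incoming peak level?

Post-compression overshoot = -13 − (-15) = 2 dB.
Undo the ratio: input overshoot = 2 × 2.5 = 5 dB, giving input = -10 dBFS.

-10 dBFS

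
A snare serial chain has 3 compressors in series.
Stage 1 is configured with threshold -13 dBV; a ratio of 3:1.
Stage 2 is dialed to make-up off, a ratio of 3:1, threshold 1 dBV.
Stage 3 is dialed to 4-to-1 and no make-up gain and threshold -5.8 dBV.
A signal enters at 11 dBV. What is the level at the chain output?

-5.6 dBV

Stage 1: overshoot 24 dB → 24/3 = 8 dB → -5 dBV.
Stage 2: -5 dBV is at or below the 1 dBV threshold — no compression; output -5 dBV.
Stage 3: overshoot 0.8 dB → 0.8/4 = 0.2 dB → -5.6 dBV.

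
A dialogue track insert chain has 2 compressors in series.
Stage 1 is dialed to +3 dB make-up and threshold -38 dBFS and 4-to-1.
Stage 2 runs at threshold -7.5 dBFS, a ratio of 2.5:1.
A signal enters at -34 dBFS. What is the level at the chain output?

Stage 1: 4 dB above -38 dBFS, reduced 4:1 to 1 dB above → -37 dBFS; +3 dB make-up → -34 dBFS.
Stage 2: -34 dBFS ≤ -7.5 dBFS, so stage 2 doesn't engage; output -34 dBFS.

-34 dBFS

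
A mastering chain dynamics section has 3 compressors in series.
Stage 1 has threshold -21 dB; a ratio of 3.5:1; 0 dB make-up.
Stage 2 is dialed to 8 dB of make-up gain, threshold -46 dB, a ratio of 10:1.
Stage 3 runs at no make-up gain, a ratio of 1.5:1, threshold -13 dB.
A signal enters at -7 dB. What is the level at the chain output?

-35.1 dB

Stage 1: overshoot 14 dB → 14/3.5 = 4 dB → -17 dB.
Stage 2: overshoot 29 dB → 29/10 = 2.9 dB → -43.1 dB; +8 dB make-up → -35.1 dB.
Stage 3: -35.1 dB is at or below the -13 dB threshold — no compression; output -35.1 dB.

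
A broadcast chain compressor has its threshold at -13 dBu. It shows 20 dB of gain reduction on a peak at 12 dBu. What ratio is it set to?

5:1

Input overshoot = 12 − (-13) = 25 dB.
Output overshoot = 25 − 20 = 5 dB.
Ratio = input overshoot / output overshoot = 25 / 5 = 5.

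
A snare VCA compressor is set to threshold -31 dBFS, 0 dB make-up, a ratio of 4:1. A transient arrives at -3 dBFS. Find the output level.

-24 dBFS

The input is 28 dB above the -31 dBFS threshold.
The 28 dB excess becomes 7 dB after 4:1 reduction.
That puts the output at -24 dBFS.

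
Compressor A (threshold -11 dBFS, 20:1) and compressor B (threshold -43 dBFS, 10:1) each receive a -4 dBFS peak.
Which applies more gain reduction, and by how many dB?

A: overshoot 7 dB → output overshoot 0.35 dB → GR 6.65 dB.
B: overshoot 39 dB → output overshoot 3.9 dB → GR 35.1 dB.
B reduces 28.45 dB more.

B, by 28.45 dB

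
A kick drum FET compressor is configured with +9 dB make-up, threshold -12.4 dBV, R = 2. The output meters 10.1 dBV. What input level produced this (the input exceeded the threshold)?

14.6 dBV

Remove make-up: 10.1 − 9 = 1.1 dBV.
Post-compression overshoot = 1.1 − (-12.4) = 13.5 dB.
Undo the ratio: input overshoot = 13.5 × 2 = 27 dB, giving input = 14.6 dBV.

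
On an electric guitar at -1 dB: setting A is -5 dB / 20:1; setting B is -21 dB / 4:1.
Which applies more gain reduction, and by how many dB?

A: 4 dB over, compressed to 0.2 dB over, so 3.8 dB of GR.
B: 20 dB over, compressed to 5 dB over, so 15 dB of GR.
B reduces 11.2 dB more.

B, by 11.2 dB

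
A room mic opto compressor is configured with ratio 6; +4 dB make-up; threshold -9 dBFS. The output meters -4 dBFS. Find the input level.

Stripping the +4 dB make-up gives -8 dBFS at the gain stage.
The compressed level sits -8 − (-9) = 1 dB over threshold.
Input overshoot = R × output overshoot = 6 dB → input = -9 + 6 = -3 dBFS.

-3 dBFS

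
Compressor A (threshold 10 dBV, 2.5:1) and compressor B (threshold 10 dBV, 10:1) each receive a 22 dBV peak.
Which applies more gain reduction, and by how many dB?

B, by 3.6 dB

A: overshoot 12 dB → output overshoot 4.8 dB → GR 7.2 dB.
B: overshoot 12 dB → output overshoot 1.2 dB → GR 10.8 dB.
B applies 3.6 dB more gain reduction.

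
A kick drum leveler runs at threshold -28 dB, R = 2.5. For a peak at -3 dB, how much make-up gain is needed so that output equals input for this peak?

The peak compresses to -28 + 25/2.5 = -18 dB.
To reach -3 dB requires -3 − (-18) = 15 dB of make-up.

15 dB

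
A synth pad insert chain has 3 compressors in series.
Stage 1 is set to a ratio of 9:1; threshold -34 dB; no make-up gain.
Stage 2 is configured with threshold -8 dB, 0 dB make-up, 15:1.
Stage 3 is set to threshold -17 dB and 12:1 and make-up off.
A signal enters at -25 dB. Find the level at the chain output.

Stage 1: -25 dB is 9 dB over -34 dB; at 9:1 that becomes 1 dB over, giving -33 dB.
Stage 2: below threshold (-33 ≤ -8); passes unchanged; output -33 dB.
Stage 3: -33 dB is at or below the -17 dB threshold — no compression; output -33 dB.

-33 dB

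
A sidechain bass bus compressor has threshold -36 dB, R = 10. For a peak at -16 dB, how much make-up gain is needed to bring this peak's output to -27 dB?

7 dB

Without make-up, output = threshold + overshoot/10 = -36 + 2 = -34 dB.
Gap to target: 7 dB.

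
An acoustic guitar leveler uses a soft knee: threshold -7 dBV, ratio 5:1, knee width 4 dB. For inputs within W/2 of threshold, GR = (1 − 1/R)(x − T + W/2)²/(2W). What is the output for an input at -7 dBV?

-7.4 dBV

x − T + W/2 = -7 − (-7) + 2 = 2.
GR = (1 − 1/5) × 2² / 8 = 0.8 × 4 / 8 = 0.4 dB.
Output = -7 − 0.4 = -7.4 dBV.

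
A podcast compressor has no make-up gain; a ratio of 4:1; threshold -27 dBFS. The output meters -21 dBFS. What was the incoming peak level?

That's 6 dB above the -27 dBFS threshold.
Undo the ratio: input overshoot = 6 × 4 = 24 dB, giving input = -3 dBFS.

-3 dBFS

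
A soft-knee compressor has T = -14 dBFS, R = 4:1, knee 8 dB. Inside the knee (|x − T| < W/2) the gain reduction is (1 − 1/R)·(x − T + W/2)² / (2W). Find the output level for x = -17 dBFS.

-17.046875 dBFS

x − T + W/2 = -17 − (-14) + 4 = 1.
GR = (1 − 1/4) × 1² / 16 = 0.75 × 1 / 16 = 0.046875 dB.
Output = -17 − 0.046875 = -17.046875 dBFS.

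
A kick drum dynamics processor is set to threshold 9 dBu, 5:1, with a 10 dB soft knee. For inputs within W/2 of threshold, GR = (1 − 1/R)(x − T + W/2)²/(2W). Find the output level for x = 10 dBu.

8.56 dBu

x − T + W/2 = 10 − 9 + 5 = 6.
GR = (1 − 1/5) × 6² / 20 = 0.8 × 36 / 20 = 1.44 dB.
Output = 10 − 1.44 = 8.56 dBu.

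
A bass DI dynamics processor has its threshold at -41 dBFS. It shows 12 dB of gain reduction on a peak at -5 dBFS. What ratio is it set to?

Input overshoot = -5 − (-41) = 36 dB.
Output overshoot = 36 − 12 = 24 dB.
Ratio = input overshoot / output overshoot = 36 / 24 = 1.5.

1.5:1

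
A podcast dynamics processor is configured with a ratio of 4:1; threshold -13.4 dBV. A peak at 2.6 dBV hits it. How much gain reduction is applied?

12 dB

The signal is 16 dB above threshold.
A 4:1 ratio leaves 4 dB of that excess.
So the signal is attenuated by 16 − 4 = 12 dB.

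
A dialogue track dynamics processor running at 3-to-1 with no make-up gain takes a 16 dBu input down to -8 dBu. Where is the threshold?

-20 dBu

Gain reduction = 16 − (-8) = 24 dB; output overshoot = GR / (R − 1) = 24 / 2 = 12 dB.
Threshold = output − output overshoot = -8 − 12 = -20 dBu.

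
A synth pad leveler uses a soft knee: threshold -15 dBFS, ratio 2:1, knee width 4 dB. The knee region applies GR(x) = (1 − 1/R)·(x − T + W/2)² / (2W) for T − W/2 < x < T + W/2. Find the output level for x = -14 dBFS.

-14.5625 dBFS

x − T + W/2 = -14 − (-15) + 2 = 3.
GR = (1 − 1/2) × 3² / 8 = 0.5 × 9 / 8 = 0.5625 dB.
Output = -14 − 0.5625 = -14.5625 dBFS.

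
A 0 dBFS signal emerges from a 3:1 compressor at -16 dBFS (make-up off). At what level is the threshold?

-24 dBFS

Gain reduction = 0 − (-16) = 16 dB; output overshoot = GR / (R − 1) = 16 / 2 = 8 dB.
Threshold = output − output overshoot = -16 − 8 = -24 dBFS.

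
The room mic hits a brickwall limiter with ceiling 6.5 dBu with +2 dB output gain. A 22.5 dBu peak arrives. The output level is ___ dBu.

8.5 dBu

A brickwall limiter is an ∞:1 compressor: any input above the ceiling is clamped to 6.5 dBu.
Output gain then adds 2 dB: 6.5 + 2 = 8.5 dBu.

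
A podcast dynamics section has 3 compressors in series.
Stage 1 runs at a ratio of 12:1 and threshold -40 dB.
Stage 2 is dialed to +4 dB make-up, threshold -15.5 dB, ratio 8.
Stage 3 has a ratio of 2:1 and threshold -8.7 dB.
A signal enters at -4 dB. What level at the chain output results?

Stage 1: -4 dB is 36 dB over -40 dB; at 12:1 that becomes 3 dB over, giving -37 dB.
Stage 2: -37 dB is at or below the -15.5 dB threshold — no compression; make-up brings it to -33 dB.
Stage 3: below threshold (-33 ≤ -8.7); passes unchanged; output -33 dB.

-33 dB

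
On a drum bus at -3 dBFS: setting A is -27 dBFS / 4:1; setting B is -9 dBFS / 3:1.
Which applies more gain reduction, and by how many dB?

A, by 14 dB

A: 24 dB over, compressed to 6 dB over, so 18 dB of GR.
B: 6 dB over, compressed to 2 dB over, so 4 dB of GR.
A reduces 14 dB more.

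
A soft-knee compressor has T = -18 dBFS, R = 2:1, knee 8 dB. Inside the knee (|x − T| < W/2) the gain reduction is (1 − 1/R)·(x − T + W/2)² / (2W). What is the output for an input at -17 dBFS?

x − T + W/2 = -17 − (-18) + 4 = 5.
GR = (1 − 1/2) × 5² / 16 = 0.5 × 25 / 16 = 0.78125 dB.
Output = -17 − 0.78125 = -17.78125 dBFS.

-17.78125 dBFS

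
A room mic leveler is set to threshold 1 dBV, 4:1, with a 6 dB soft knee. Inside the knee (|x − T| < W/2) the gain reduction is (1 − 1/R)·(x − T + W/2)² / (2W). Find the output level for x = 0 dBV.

x − T + W/2 = 0 − 1 + 3 = 2.
GR = (1 − 1/4) × 2² / 12 = 0.75 × 4 / 12 = 0.25 dB.
Output = 0 − 0.25 = -0.25 dBV.

-0.25 dBV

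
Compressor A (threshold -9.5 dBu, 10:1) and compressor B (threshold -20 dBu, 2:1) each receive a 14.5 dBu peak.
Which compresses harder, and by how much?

A: overshoot 24 dB → output overshoot 2.4 dB → GR 21.6 dB.
B: overshoot 34.5 dB → output overshoot 17.25 dB → GR 17.25 dB.
A reduces 4.35 dB more.

A, by 4.35 dB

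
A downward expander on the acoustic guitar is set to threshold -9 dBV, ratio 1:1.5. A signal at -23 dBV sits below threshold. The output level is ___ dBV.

-30 dBV

Undershoot = (-9) − (-23) = 14 dB.
At 1:1.5, that expands to 21 dB under threshold.
Output = -9 − 21 = -30 dBV.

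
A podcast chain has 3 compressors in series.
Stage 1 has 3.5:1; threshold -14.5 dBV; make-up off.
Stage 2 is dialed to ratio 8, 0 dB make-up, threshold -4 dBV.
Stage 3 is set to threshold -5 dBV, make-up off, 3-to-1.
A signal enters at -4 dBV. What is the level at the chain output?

-11.5 dBV

Stage 1: -4 dBV is 10.5 dB over -14.5 dBV; at 3.5:1 that becomes 3 dB over, giving -11.5 dBV.
Stage 2: below threshold (-11.5 ≤ -4); passes unchanged; output -11.5 dBV.
Stage 3: below threshold (-11.5 ≤ -5); passes unchanged; output -11.5 dBV.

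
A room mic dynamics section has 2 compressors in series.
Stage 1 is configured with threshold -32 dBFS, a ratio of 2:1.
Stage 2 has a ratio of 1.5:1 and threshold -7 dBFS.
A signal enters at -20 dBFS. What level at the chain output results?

Stage 1: 12 dB above -32 dBFS, reduced 2:1 to 6 dB above → -26 dBFS.
Stage 2: -26 dBFS is at or below the -7 dBFS threshold — no compression; output -26 dBFS.

-26 dBFS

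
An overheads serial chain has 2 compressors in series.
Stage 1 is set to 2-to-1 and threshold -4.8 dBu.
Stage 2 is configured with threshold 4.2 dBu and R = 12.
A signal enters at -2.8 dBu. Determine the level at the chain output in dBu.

Stage 1: overshoot 2 dB → 2/2 = 1 dB → -3.8 dBu.
Stage 2: -3.8 dBu is at or below the 4.2 dBu threshold — no compression; output -3.8 dBu.

-3.8 dBu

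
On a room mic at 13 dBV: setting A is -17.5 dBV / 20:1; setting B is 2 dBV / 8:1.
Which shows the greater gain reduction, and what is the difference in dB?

A: overshoot 30.5 dB → output overshoot 1.525 dB → GR 28.975 dB.
B: overshoot 11 dB → output overshoot 1.375 dB → GR 9.625 dB.
Difference: 19.35 dB in favour of A.

A, by 19.35 dB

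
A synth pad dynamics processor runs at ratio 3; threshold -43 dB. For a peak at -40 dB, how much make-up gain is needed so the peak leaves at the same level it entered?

Without make-up, output = threshold + overshoot/3 = -43 + 1 = -42 dB.
Gap to target: 2 dB.

2 dB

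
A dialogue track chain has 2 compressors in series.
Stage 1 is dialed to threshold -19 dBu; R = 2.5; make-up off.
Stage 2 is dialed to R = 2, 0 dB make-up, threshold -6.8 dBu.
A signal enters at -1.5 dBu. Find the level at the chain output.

-12 dBu

Stage 1: overshoot 17.5 dB → 17.5/2.5 = 7 dB → -12 dBu.
Stage 2: below threshold (-12 ≤ -6.8); passes unchanged; output -12 dBu.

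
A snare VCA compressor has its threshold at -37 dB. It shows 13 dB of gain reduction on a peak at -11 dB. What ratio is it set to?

2:1

Input overshoot = -11 − (-37) = 26 dB.
Output overshoot = 26 − 13 = 13 dB.
Ratio = input overshoot / output overshoot = 26 / 13 = 2.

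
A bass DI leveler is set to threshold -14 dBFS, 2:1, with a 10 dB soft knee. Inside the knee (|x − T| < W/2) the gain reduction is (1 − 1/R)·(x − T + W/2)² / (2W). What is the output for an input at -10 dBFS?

x − T + W/2 = -10 − (-14) + 5 = 9.
GR = (1 − 1/2) × 9² / 20 = 0.5 × 81 / 20 = 2.025 dB.
Output = -10 − 2.025 = -12.025 dBFS.

-12.025 dBFS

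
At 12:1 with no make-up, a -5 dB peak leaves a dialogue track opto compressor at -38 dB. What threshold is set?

-41 dB

Let T be the threshold. Output overshoot = (input overshoot)/R, so -38 − T = (-5 − T)/12.
12·(-38 − T) = -5 − T → 11·T = -456 − (-5) = -451.
T = -451/11 = -41 dB.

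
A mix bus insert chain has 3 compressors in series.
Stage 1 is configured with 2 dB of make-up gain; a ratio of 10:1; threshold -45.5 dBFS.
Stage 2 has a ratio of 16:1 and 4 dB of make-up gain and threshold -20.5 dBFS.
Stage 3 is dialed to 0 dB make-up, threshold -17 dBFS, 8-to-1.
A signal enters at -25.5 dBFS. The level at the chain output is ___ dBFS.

Stage 1: 20 dB above -45.5 dBFS, reduced 10:1 to 2 dB above → -43.5 dBFS; +2 dB make-up → -41.5 dBFS.
Stage 2: -41.5 dBFS ≤ -20.5 dBFS, so stage 2 doesn't engage; make-up brings it to -37.5 dBFS.
Stage 3: -37.5 dBFS ≤ -17 dBFS, so stage 3 doesn't engage; output -37.5 dBFS.

-37.5 dBFS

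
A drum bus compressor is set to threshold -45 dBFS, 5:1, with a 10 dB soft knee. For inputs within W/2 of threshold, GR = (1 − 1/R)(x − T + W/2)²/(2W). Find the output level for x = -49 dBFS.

-49.04 dBFS

x − T + W/2 = -49 − (-45) + 5 = 1.
GR = (1 − 1/5) × 1² / 20 = 0.8 × 1 / 20 = 0.04 dB.
Output = -49 − 0.04 = -49.04 dBFS.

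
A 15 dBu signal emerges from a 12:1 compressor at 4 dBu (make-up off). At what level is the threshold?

Let T be the threshold. Output overshoot = (input overshoot)/R, so 4 − T = (15 − T)/12.
12·(4 − T) = 15 − T → 11·T = 48 − 15 = 33.
T = 33/11 = 3 dBu.

3 dBu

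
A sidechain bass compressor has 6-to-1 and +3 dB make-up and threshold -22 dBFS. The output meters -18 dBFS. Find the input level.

-16 dBFS

Remove make-up: -18 − 3 = -21 dBFS.
Post-compression overshoot = -21 − (-22) = 1 dB.
Undo the ratio: input overshoot = 1 × 6 = 6 dB, giving input = -16 dBFS.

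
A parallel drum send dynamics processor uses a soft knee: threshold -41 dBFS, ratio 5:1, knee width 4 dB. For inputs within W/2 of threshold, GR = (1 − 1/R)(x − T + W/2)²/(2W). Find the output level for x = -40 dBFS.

x − T + W/2 = -40 − (-41) + 2 = 3.
GR = (1 − 1/5) × 3² / 8 = 0.8 × 9 / 8 = 0.9 dB.
Output = -40 − 0.9 = -40.9 dBFS.

-40.9 dBFS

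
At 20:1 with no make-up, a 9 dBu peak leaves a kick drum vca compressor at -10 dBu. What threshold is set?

Input is 20 dB above T (since output overshoot × R = input overshoot: (-10 − T)·20 = 9 − T gives T = -11 dBu).
Check: -11 + (9 − (-11))/20 = -11 + 1 = -10 dBu. ✓

-11 dBu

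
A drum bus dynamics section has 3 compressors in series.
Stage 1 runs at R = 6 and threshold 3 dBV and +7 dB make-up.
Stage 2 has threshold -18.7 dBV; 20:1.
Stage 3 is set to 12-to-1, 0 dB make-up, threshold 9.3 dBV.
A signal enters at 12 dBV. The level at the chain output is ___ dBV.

-17.19 dBV

Stage 1: overshoot 9 dB → 9/6 = 1.5 dB → 4.5 dBV; +7 dB make-up → 11.5 dBV.
Stage 2: overshoot 30.2 dB → 30.2/20 = 1.51 dB → -17.19 dBV.
Stage 3: below threshold (-17.19 ≤ 9.3); passes unchanged; output -17.19 dBV.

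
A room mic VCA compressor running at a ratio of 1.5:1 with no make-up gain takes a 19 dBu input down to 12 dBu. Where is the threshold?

-2 dBu

Let T be the threshold. Output overshoot = (input overshoot)/R, so 12 − T = (19 − T)/1.5.
1.5·(12 − T) = 19 − T → 0.5·T = 18 − 19 = -1.
T = -1/0.5 = -2 dBu.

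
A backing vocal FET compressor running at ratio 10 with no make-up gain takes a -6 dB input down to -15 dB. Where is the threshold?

-16 dB

Gain reduction = -6 − (-15) = 9 dB; output overshoot = GR / (R − 1) = 9 / 9 = 1 dB.
Threshold = output − output overshoot = -15 − 1 = -16 dB.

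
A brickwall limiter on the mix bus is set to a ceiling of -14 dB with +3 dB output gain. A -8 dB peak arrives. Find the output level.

-11 dB

The limiter clamps the peak to its -14 dB ceiling.
Output gain then adds 3 dB: -14 + 3 = -11 dB.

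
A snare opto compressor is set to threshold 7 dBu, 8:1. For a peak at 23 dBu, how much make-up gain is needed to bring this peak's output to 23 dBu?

The peak compresses to 7 + 16/8 = 9 dBu.
To reach 23 dBu requires 23 − 9 = 14 dB of make-up.

14 dB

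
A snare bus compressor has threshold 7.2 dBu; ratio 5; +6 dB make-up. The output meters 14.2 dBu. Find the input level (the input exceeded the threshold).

12.2 dBu

Before make-up, the level was 14.2 − 6 = 8.2 dBu.
That's 1 dB above the 7.2 dBu threshold.
Input overshoot = R × output overshoot = 5 dB → input = 7.2 + 5 = 12.2 dBu.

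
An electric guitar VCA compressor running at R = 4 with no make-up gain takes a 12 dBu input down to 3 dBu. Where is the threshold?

Gain reduction = 12 − 3 = 9 dB; output overshoot = GR / (R − 1) = 9 / 3 = 3 dB.
Threshold = output − output overshoot = 3 − 3 = 0 dBu.

0 dBu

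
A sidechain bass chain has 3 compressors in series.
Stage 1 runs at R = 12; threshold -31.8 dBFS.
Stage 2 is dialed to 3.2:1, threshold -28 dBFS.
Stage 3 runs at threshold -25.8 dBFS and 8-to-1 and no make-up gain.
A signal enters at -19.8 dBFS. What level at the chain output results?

Stage 1: overshoot 12 dB → 12/12 = 1 dB → -30.8 dBFS.
Stage 2: -30.8 dBFS ≤ -28 dBFS, so stage 2 doesn't engage; output -30.8 dBFS.
Stage 3: -30.8 dBFS is at or below the -25.8 dBFS threshold — no compression; output -30.8 dBFS.

-30.8 dBFS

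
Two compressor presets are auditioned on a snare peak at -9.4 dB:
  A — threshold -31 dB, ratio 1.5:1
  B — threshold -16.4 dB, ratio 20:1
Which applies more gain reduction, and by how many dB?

A, by 0.55 dB

A: 21.6 dB over, compressed to 14.4 dB over, so 7.2 dB of GR.
B: 7 dB over, compressed to 0.35 dB over, so 6.65 dB of GR.
A applies 0.55 dB more gain reduction.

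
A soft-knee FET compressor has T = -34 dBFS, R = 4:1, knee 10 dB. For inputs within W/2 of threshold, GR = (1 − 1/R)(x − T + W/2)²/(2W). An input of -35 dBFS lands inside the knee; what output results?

-35.6 dBFS

x − T + W/2 = -35 − (-34) + 5 = 4.
GR = (1 − 1/4) × 4² / 20 = 0.75 × 16 / 20 = 0.6 dB.
Output = -35 − 0.6 = -35.6 dBFS.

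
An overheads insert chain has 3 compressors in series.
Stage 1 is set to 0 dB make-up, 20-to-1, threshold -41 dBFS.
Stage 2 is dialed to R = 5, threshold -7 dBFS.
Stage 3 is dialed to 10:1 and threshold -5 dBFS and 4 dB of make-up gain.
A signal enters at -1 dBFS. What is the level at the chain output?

-35 dBFS

Stage 1: 40 dB above -41 dBFS, reduced 20:1 to 2 dB above → -39 dBFS.
Stage 2: below threshold (-39 ≤ -7); passes unchanged; output -39 dBFS.
Stage 3: -39 dBFS is at or below the -5 dBFS threshold — no compression; make-up brings it to -35 dBFS.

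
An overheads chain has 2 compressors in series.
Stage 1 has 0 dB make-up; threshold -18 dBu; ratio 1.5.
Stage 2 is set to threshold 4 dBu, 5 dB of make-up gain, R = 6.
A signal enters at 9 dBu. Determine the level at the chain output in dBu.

Stage 1: overshoot 27 dB → 27/1.5 = 18 dB → 0 dBu.
Stage 2: below threshold (0 ≤ 4); passes unchanged; make-up brings it to 5 dBu.

5 dBu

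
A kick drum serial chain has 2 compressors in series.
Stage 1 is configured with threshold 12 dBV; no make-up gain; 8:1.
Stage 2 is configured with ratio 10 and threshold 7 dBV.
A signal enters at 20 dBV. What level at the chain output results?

7.6 dBV

Stage 1: 8 dB above 12 dBV, reduced 8:1 to 1 dB above → 13 dBV.
Stage 2: overshoot 6 dB → 6/10 = 0.6 dB → 7.6 dBV.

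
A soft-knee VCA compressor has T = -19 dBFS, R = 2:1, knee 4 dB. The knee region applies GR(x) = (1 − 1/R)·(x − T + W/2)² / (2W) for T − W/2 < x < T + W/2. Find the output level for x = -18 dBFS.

x − T + W/2 = -18 − (-19) + 2 = 3.
GR = (1 − 1/2) × 3² / 8 = 0.5 × 9 / 8 = 0.5625 dB.
Output = -18 − 0.5625 = -18.5625 dBFS.

-18.5625 dBFS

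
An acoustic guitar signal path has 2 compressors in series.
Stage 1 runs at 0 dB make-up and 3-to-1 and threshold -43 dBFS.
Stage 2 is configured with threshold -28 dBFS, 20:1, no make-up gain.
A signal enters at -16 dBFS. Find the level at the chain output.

-34 dBFS

Stage 1: -16 dBFS is 27 dB over -43 dBFS; at 3:1 that becomes 9 dB over, giving -34 dBFS.
Stage 2: -34 dBFS is at or below the -28 dBFS threshold — no compression; output -34 dBFS.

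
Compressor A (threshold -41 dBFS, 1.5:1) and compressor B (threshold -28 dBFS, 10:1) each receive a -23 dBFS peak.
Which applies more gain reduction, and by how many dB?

A: 18 dB over, compressed to 12 dB over, so 6 dB of GR.
B: 5 dB over, compressed to 0.5 dB over, so 4.5 dB of GR.
Difference: 1.5 dB in favour of A.

A, by 1.5 dB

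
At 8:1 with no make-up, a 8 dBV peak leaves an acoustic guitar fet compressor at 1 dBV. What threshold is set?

Let T be the threshold. Output overshoot = (input overshoot)/R, so 1 − T = (8 − T)/8.
8·(1 − T) = 8 − T → 7·T = 8 − 8 = 0.
T = 0/7 = 0 dBV.

0 dBV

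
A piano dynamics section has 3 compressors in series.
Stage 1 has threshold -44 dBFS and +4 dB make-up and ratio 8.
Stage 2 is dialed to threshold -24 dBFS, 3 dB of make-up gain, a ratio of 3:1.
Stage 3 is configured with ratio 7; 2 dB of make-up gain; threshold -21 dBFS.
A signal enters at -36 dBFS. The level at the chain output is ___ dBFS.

Stage 1: overshoot 8 dB → 8/8 = 1 dB → -43 dBFS; +4 dB make-up → -39 dBFS.
Stage 2: below threshold (-39 ≤ -24); passes unchanged; make-up brings it to -36 dBFS.
Stage 3: -36 dBFS ≤ -21 dBFS, so stage 3 doesn't engage; make-up brings it to -34 dBFS.

-34 dBFS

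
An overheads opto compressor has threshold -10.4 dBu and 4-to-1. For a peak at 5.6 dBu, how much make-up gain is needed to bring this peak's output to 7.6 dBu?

Without make-up, output = threshold + overshoot/4 = -10.4 + 4 = -6.4 dBu.
Gap to target: 14 dB.

14 dB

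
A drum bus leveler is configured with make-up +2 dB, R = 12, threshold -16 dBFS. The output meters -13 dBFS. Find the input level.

-4 dBFS

Before make-up, the level was -13 − 2 = -15 dBFS.
That's 1 dB above the -16 dBFS threshold.
Input overshoot = R × output overshoot = 12 dB → input = -16 + 12 = -4 dBFS.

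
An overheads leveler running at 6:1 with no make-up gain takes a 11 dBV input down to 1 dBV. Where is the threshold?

-1 dBV

Input is 12 dB above T (since output overshoot × R = input overshoot: (1 − T)·6 = 11 − T gives T = -1 dBV).
Check: -1 + (11 − (-1))/6 = -1 + 2 = 1 dBV. ✓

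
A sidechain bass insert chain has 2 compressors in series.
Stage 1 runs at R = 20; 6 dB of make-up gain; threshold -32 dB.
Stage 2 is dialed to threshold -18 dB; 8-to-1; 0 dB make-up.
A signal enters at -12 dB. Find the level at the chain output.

Stage 1: 20 dB above -32 dB, reduced 20:1 to 1 dB above → -31 dB; +6 dB make-up → -25 dB.
Stage 2: -25 dB ≤ -18 dB, so stage 2 doesn't engage; output -25 dB.

-25 dB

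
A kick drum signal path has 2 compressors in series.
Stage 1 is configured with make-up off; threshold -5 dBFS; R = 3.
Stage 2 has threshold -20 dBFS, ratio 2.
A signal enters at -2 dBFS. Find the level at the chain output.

Stage 1: -2 dBFS is 3 dB over -5 dBFS; at 3:1 that becomes 1 dB over, giving -4 dBFS.
Stage 2: 16 dB above -20 dBFS, reduced 2:1 to 8 dB above → -12 dBFS.

-12 dBFS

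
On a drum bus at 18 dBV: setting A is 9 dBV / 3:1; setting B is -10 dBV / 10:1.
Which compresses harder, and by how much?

B, by 19.2 dB

A: 9 dB over, compressed to 3 dB over, so 6 dB of GR.
B: 28 dB over, compressed to 2.8 dB over, so 25.2 dB of GR.
B reduces 19.2 dB more.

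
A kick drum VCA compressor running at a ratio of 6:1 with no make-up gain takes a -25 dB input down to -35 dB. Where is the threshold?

-37 dB

Input is 12 dB above T (since output overshoot × R = input overshoot: (-35 − T)·6 = -25 − T gives T = -37 dB).
Check: -37 + (-25 − (-37))/6 = -37 + 2 = -35 dB. ✓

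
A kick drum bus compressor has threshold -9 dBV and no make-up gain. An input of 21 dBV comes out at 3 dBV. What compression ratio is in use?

2.5:1

Input overshoot = 21 − (-9) = 30 dB; output overshoot = 3 − (-9) = 12 dB.
Ratio = 30 / 12 = 2.5.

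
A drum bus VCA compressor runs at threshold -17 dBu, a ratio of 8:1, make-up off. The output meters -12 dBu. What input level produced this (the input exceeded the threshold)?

23 dBu

Post-compression overshoot = -12 − (-17) = 5 dB.
Input overshoot = R × output overshoot = 40 dB → input = -17 + 40 = 23 dBu.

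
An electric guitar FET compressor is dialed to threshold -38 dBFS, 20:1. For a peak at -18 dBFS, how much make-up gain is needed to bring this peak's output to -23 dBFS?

14 dB

Overshoot 20 dB → 20/20 = 1 dB after compression, so the compressed level is -38 + 1 = -37 dBFS.
Make-up = target − compressed = -23 − (-37) = 14 dB.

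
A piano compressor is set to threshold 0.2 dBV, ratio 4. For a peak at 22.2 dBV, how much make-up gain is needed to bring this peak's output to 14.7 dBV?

9 dB

Overshoot 22 dB → 22/4 = 5.5 dB after compression, so the compressed level is 0.2 + 5.5 = 5.7 dBV.
Make-up = target − compressed = 14.7 − 5.7 = 9 dB.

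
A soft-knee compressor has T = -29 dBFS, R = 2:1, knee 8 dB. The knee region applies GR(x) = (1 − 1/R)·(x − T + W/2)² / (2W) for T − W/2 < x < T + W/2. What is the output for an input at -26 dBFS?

x − T + W/2 = -26 − (-29) + 4 = 7.
GR = (1 − 1/2) × 7² / 16 = 0.5 × 49 / 16 = 1.53125 dB.
Output = -26 − 1.53125 = -27.53125 dBFS.

-27.53125 dBFS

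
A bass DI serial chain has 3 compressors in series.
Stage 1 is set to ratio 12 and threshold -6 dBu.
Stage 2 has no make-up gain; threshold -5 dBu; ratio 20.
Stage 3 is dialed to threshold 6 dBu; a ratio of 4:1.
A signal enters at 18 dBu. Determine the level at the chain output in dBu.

Stage 1: 24 dB above -6 dBu, reduced 12:1 to 2 dB above → -4 dBu.
Stage 2: 1 dB above -5 dBu, reduced 20:1 to 0.05 dB above → -4.95 dBu.
Stage 3: -4.95 dBu ≤ 6 dBu, so stage 3 doesn't engage; output -4.95 dBu.

-4.95 dBu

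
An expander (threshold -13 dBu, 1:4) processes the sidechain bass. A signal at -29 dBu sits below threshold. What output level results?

-77 dBu

Below threshold, a 1:4 expander applies gain = (4−1)×(T − x) of attenuation.
(4−1) × 16 = 48 dB, so output = -29 − 48 = -77 dBu.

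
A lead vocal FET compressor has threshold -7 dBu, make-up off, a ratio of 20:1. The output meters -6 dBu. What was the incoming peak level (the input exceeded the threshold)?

13 dBu

Post-compression overshoot = -6 − (-7) = 1 dB.
Input overshoot = R × output overshoot = 20 dB → input = -7 + 20 = 13 dBu.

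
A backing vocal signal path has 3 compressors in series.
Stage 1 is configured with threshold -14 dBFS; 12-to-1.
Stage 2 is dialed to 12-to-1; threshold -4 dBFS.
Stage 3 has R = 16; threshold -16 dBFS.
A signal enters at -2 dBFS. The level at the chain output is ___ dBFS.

-15.8125 dBFS

Stage 1: 12 dB above -14 dBFS, reduced 12:1 to 1 dB above → -13 dBFS.
Stage 2: -13 dBFS is at or below the -4 dBFS threshold — no compression; output -13 dBFS.
Stage 3: -13 dBFS is 3 dB over -16 dBFS; at 16:1 that becomes 0.1875 dB over, giving -15.8125 dBFS.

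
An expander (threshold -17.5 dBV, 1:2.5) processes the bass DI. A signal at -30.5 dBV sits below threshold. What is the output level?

-50 dBV

Undershoot = (-17.5) − (-30.5) = 13 dB.
At 1:2.5, that expands to 32.5 dB under threshold.
Output = -17.5 − 32.5 = -50 dBV.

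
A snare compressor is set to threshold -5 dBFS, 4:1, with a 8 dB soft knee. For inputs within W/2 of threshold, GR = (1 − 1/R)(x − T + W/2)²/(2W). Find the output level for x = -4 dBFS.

-5.171875 dBFS

x − T + W/2 = -4 − (-5) + 4 = 5.
GR = (1 − 1/4) × 5² / 16 = 0.75 × 25 / 16 = 1.171875 dB.
Output = -4 − 1.171875 = -5.171875 dBFS.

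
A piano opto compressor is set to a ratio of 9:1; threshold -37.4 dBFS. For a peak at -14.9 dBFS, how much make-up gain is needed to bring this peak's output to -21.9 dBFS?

Overshoot 22.5 dB → 22.5/9 = 2.5 dB after compression, so the compressed level is -37.4 + 2.5 = -34.9 dBFS.
Make-up = target − compressed = -21.9 − (-34.9) = 13 dB.

13 dB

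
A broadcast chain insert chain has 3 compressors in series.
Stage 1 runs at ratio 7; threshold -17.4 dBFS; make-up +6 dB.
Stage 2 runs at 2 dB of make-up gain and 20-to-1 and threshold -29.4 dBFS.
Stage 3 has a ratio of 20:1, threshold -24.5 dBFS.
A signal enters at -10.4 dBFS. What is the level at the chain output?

-26.45 dBFS

Stage 1: -10.4 dBFS is 7 dB over -17.4 dBFS; at 7:1 that becomes 1 dB over, giving -16.4 dBFS; +6 dB make-up → -10.4 dBFS.
Stage 2: 19 dB above -29.4 dBFS, reduced 20:1 to 0.95 dB above → -28.45 dBFS; +2 dB make-up → -26.45 dBFS.
Stage 3: below threshold (-26.45 ≤ -24.5); passes unchanged; output -26.45 dBFS.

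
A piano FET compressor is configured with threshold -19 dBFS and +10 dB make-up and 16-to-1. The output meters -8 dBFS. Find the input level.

Stripping the +10 dB make-up gives -18 dBFS at the gain stage.
That's 1 dB above the -19 dBFS threshold.
Input overshoot = R × output overshoot = 16 dB → input = -19 + 16 = -3 dBFS.

-3 dBFS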